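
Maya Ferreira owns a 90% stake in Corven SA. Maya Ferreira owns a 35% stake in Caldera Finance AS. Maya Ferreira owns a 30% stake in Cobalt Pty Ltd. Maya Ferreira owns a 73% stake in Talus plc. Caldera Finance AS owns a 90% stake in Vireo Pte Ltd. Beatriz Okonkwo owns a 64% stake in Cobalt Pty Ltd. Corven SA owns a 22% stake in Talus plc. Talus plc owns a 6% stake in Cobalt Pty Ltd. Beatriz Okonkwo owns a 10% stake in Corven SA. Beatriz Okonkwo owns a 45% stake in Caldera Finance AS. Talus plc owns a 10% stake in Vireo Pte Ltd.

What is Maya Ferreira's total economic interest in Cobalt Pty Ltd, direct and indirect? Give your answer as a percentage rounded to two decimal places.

35.57%

Maya reaches Cobalt along 3 paths.
Via Corven → Talus: 90% × 22% × 6% = 1.188%.
Via Talus: 73% × 6% = 4.38%.
Direct stake: 30% = 30%.
Total: 1.188% + 4.38% + 30% = 35.568%.
Rounded: 35.57%.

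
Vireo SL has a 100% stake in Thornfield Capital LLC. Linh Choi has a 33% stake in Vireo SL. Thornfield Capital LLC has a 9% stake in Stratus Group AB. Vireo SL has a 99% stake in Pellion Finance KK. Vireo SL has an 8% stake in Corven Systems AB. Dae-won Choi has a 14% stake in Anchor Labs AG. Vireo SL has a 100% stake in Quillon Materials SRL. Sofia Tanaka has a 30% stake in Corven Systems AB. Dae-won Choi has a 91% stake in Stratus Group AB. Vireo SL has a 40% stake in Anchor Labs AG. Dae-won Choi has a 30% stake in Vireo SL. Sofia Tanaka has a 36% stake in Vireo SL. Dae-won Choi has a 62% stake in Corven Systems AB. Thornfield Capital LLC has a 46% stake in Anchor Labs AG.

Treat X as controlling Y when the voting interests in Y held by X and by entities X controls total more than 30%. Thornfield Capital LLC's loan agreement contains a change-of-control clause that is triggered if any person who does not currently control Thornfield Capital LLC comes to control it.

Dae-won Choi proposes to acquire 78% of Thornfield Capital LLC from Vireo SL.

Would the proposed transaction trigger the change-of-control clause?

Yes

The purchase adds only to Dae-won's holdings (Vireo's stake shrinks), so Dae-won is the only person who could newly come to control Thornfield.
Dae-won holds 62% of Corven, so Dae-won controls Corven.
Dae-won holds 91% of Stratus, so Dae-won controls Stratus.
Neither Dae-won nor any entity Dae-won controls holds any voting interest in Thornfield.
So before the transaction, Dae-won does not control Thornfield.
After the purchase, Dae-won holds 78% of Thornfield directly, and Vireo's stake falls to 22%.
Dae-won holds 78% of Thornfield, so Dae-won controls Thornfield.
Dae-won did not control Thornfield before and does after, so the clause is triggered.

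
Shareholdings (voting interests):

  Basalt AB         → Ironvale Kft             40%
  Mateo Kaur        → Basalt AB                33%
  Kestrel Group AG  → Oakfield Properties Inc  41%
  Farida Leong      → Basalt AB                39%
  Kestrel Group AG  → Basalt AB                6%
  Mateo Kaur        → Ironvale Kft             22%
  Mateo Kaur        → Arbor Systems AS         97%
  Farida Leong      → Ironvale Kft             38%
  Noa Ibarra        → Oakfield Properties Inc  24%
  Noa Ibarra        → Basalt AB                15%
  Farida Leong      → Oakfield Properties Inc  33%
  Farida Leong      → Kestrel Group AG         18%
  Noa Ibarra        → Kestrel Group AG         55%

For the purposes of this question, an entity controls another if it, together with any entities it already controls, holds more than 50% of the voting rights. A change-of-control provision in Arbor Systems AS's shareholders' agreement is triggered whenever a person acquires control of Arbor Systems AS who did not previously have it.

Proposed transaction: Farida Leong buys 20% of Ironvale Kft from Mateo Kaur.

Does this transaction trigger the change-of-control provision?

No

The purchase adds only to Farida's holdings (Mateo's stake shrinks), so Farida is the only person who could newly come to control Arbor.
Farida's largest direct stake is 39% in Basalt, which does not meet the threshold, so Farida controls no company.
Neither Farida nor any entity Farida controls holds any voting interest in Arbor.
So before the transaction, Farida does not control Arbor.
After the purchase, Farida's direct stake in Ironvale rises to 38% + 20% = 58%, and Mateo's stake falls to 2%.
Farida holds 58% of Ironvale, so Farida controls Ironvale.
After the transaction, neither Farida nor any entity Farida controls holds a voting interest in Arbor, so Farida still does not control it.
No new person acquires control, so the clause is not triggered.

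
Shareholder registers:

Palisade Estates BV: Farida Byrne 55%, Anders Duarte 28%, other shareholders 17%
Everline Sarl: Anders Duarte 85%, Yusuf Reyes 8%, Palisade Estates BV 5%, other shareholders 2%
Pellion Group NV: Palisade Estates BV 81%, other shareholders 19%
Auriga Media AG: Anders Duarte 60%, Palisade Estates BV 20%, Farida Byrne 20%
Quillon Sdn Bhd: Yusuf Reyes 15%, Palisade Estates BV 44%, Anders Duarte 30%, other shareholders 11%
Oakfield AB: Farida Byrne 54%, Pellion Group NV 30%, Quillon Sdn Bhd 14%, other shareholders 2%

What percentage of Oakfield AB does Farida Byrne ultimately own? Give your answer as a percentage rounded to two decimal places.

Farida reaches Oakfield along 3 paths.
Direct stake: 54% = 54%.
Via Palisade → Pellion: 55% × 81% × 30% = 13.365%.
Via Palisade → Quillon: 55% × 44% × 14% = 3.388%.
Total: 54% + 13.365% + 3.388% = 70.753%.
Rounded: 70.75%.

70.75%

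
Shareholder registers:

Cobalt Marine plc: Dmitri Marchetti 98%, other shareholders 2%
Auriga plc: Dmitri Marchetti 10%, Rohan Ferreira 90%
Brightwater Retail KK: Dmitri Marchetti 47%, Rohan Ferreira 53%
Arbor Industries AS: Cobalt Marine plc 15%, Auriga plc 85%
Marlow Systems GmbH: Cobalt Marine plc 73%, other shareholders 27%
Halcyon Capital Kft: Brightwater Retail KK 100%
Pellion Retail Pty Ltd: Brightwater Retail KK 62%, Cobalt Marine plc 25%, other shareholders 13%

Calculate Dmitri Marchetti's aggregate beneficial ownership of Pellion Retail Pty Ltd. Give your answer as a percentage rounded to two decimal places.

Dmitri reaches Pellion along 2 paths.
Via Brightwater: 47% × 62% = 29.14%.
Via Cobalt: 98% × 25% = 24.5%.
Total: 29.14% + 24.5% = 53.64%.

53.64%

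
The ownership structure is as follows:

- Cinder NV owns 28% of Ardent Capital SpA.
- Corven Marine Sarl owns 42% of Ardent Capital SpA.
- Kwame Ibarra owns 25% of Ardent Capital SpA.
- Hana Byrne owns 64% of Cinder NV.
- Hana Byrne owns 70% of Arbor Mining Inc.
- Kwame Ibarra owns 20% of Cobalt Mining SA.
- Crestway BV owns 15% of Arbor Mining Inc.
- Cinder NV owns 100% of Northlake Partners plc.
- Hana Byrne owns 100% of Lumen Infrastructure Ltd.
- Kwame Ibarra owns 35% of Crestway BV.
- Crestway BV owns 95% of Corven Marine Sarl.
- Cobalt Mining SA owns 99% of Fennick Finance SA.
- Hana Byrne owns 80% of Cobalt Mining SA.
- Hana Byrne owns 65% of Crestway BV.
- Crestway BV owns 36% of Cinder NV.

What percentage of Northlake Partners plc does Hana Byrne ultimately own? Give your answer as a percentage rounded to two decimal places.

87.40%

Hana reaches Northlake along 2 paths.
Via Crestway → Cinder: 65% × 36% × 100% = 23.4%.
Via Cinder: 64% × 100% = 64%.
Total: 23.4% + 64% = 87.4%.
Rounded: 87.40%.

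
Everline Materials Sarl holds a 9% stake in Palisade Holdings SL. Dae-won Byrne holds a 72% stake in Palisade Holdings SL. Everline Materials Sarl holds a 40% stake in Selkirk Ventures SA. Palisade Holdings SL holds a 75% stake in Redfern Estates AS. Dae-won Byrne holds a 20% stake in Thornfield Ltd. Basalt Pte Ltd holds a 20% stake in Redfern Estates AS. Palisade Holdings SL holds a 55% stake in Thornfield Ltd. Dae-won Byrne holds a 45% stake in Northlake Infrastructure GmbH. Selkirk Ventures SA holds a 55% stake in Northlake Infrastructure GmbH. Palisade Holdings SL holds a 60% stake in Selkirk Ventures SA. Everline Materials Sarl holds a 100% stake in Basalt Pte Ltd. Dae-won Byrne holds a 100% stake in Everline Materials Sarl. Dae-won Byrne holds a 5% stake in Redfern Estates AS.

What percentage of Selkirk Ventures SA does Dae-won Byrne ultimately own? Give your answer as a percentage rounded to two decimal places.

Dae-won reaches Selkirk along 3 paths.
Via Everline: 100% × 40% = 40%.
Via Palisade: 72% × 60% = 43.2%.
Via Everline → Palisade: 100% × 9% × 60% = 5.4%.
Total: 40% + 43.2% + 5.4% = 88.6%.
Rounded: 88.60%.

88.60%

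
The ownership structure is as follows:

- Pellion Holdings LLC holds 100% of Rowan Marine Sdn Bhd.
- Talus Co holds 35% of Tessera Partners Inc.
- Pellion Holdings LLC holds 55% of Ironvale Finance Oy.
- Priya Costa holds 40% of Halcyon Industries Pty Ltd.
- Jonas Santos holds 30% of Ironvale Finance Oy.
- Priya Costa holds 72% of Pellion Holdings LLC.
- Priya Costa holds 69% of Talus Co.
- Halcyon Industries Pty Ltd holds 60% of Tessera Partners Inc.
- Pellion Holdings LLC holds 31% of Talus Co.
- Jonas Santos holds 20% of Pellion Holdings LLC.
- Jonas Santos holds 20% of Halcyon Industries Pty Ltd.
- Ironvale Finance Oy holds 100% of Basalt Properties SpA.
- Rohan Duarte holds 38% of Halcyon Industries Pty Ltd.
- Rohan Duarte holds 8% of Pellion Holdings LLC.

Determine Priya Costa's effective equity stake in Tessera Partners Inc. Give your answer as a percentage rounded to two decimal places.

55.96%

Priya reaches Tessera along 3 paths.
Via Halcyon: 40% × 60% = 24%.
Via Talus: 69% × 35% = 24.15%.
Via Pellion → Talus: 72% × 31% × 35% = 7.812%.
Total: 24% + 24.15% + 7.812% = 55.962%.
Rounded: 55.96%.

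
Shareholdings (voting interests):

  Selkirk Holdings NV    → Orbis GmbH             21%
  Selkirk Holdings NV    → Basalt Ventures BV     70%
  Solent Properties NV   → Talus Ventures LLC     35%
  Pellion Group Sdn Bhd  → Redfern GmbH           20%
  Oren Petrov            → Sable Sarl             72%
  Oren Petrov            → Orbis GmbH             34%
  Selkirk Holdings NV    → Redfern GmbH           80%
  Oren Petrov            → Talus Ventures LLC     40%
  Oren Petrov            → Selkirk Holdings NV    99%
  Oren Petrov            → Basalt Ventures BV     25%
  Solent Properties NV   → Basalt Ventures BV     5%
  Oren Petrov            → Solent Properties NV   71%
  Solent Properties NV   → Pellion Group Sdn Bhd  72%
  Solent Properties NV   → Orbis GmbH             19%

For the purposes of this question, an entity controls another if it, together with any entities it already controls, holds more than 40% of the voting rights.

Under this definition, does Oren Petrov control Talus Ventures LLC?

Oren holds 71% of Solent, so Oren controls Solent.
Oren and Solent together hold 40% + 35% = 75% of Talus, so Oren controls Talus.

Yes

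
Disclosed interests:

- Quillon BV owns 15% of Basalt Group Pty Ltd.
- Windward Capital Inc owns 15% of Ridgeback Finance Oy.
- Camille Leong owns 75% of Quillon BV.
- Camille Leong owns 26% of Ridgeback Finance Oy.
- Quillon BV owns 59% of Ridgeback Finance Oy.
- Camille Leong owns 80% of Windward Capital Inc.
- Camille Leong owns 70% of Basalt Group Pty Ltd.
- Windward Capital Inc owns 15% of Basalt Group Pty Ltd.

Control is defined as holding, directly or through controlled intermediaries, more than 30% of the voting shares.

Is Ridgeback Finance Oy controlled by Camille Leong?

Yes

Camille holds 75% of Quillon, so Camille controls Quillon.
Camille holds 80% of Windward, so Camille controls Windward.
Windward and Quillon and Camille together hold 15% + 59% + 26% = 100% of Ridgeback, so Camille controls Ridgeback.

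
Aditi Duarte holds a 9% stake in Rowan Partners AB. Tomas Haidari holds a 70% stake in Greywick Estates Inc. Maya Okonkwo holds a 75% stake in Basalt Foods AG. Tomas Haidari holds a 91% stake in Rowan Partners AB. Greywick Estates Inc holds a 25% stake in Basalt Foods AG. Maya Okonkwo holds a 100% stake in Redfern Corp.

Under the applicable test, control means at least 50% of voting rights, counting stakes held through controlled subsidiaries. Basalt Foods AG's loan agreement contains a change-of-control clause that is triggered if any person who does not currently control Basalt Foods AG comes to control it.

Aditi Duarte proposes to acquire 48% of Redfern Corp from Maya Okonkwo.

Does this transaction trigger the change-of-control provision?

No

The purchase adds only to Aditi's holdings (Maya's stake shrinks), so Aditi is the only person who could newly come to control Basalt.
Aditi's largest direct stake is 9% in Rowan, which does not meet the threshold, so Aditi controls no company.
Neither Aditi nor any entity Aditi controls holds any voting interest in Basalt.
So before the transaction, Aditi does not control Basalt.
After the purchase, Aditi holds 48% of Redfern directly, and Maya's stake falls to 52%.
Aditi's side now holds 48% of Redfern, not ≥ 50%, so Aditi still does not control Redfern.
After the transaction, neither Aditi nor any entity Aditi controls holds a voting interest in Basalt, so Aditi still does not control it.
No new person acquires control, so the clause is not triggered.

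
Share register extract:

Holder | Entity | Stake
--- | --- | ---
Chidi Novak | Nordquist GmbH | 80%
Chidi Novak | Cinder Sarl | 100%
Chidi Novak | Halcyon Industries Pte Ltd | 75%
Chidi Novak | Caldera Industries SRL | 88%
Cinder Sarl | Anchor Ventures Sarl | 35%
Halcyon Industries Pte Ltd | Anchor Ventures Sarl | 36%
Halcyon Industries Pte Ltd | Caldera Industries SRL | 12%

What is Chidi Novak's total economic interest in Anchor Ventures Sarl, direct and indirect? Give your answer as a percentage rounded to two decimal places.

Chidi reaches Anchor along 2 paths.
Via Cinder: 100% × 35% = 35%.
Via Halcyon: 75% × 36% = 27%.
Total: 35% + 27% = 62%.
Rounded: 62.00%.

62.00%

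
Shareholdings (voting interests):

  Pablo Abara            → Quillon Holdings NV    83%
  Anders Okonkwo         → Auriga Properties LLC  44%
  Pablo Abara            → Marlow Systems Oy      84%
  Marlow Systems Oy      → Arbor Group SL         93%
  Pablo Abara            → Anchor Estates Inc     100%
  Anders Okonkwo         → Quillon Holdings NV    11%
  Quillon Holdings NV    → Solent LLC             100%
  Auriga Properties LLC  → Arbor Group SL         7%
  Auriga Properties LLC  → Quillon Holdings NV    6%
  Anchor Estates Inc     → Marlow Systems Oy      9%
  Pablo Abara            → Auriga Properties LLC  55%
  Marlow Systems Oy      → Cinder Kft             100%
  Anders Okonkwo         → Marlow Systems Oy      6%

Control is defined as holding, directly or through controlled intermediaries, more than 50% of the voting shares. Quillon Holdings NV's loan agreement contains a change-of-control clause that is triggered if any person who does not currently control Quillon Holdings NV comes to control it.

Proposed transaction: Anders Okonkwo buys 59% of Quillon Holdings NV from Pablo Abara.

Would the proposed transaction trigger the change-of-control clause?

Yes

The purchase adds only to Anders's holdings (Pablo's stake shrinks), so Anders is the only person who could newly come to control Quillon.
Anders's largest direct stake is 44% in Auriga, which does not meet the threshold, so Anders controls no company.
In Quillon, Anders's side holds only 11%, not > 50%.
So before the transaction, Anders does not control Quillon.
After the purchase, Anders's direct stake in Quillon rises to 11% + 59% = 70%, and Pablo's stake falls to 24%.
Anders holds 70% of Quillon, so Anders controls Quillon.
Anders did not control Quillon before and does after, so the clause is triggered.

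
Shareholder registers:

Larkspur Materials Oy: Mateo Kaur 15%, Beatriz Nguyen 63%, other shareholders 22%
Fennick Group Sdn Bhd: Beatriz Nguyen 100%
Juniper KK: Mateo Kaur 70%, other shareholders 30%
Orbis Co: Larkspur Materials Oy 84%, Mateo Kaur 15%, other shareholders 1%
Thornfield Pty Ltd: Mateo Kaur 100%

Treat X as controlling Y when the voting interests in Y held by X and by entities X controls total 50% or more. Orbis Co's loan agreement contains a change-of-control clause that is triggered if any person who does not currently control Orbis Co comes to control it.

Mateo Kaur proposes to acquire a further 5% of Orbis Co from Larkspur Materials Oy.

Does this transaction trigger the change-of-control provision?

The purchase adds only to Mateo's holdings (Larkspur's stake shrinks), so Mateo is the only person who could newly come to control Orbis.
Mateo holds 70% of Juniper, so Mateo controls Juniper.
Mateo holds 100% of Thornfield, so Mateo controls Thornfield.
In Orbis, Mateo's side holds only 15%, not ≥ 50%.
So before the transaction, Mateo does not control Orbis.
After the purchase, Mateo's direct stake in Orbis rises to 15% + 5% = 20%, and Larkspur's stake falls to 79%.
After the transaction, Mateo's side holds 20% of Orbis, not ≥ 50%, so Mateo still does not control Orbis.
No new person acquires control, so the clause is not triggered.

No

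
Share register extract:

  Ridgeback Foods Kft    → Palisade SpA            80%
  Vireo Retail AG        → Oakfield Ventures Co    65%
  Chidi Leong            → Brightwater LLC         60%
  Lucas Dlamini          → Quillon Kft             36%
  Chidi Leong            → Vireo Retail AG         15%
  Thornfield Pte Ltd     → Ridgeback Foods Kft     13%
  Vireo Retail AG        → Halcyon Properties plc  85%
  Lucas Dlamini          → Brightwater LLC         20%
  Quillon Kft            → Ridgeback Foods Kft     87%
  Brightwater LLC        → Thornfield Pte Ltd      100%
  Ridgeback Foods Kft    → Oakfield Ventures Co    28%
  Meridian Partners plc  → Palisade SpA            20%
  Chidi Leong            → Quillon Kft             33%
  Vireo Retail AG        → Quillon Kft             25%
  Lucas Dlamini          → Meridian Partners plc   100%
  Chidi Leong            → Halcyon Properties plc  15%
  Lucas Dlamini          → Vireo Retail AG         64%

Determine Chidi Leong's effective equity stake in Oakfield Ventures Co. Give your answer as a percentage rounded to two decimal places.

20.89%

Chidi reaches Oakfield along 4 paths.
Via Brightwater → Thornfield → Ridgeback: 60% × 100% × 13% × 28% = 2.184%.
Via Quillon → Ridgeback: 33% × 87% × 28% = 8.0388%.
Via Vireo → Quillon → Ridgeback: 15% × 25% × 87% × 28% = 0.9135%.
Via Vireo: 15% × 65% = 9.75%.
Total: 2.184% + 8.0388% + 0.9135% + 9.75% = 20.8863%.
Rounded: 20.89%.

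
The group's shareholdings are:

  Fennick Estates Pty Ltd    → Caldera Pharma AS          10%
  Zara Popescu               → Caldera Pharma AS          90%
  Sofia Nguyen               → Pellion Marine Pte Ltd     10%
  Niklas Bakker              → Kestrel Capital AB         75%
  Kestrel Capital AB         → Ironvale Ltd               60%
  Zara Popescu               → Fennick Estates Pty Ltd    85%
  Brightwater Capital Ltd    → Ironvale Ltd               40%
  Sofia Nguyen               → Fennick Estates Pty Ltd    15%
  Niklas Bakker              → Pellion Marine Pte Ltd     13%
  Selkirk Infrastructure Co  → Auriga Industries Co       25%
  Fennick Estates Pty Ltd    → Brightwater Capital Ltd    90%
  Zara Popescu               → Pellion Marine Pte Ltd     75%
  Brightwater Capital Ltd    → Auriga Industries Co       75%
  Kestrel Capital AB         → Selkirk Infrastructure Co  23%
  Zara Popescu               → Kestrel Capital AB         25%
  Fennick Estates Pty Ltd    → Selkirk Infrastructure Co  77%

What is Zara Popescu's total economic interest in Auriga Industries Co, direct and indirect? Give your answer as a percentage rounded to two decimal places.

75.18%

Zara reaches Auriga along 3 paths.
Via Kestrel → Selkirk: 25% × 23% × 25% = 1.4375%.
Via Fennick → Selkirk: 85% × 77% × 25% = 16.3625%.
Via Fennick → Brightwater: 85% × 90% × 75% = 57.375%.
Total: 1.4375% + 16.3625% + 57.375% = 75.175%.
Rounded: 75.18%.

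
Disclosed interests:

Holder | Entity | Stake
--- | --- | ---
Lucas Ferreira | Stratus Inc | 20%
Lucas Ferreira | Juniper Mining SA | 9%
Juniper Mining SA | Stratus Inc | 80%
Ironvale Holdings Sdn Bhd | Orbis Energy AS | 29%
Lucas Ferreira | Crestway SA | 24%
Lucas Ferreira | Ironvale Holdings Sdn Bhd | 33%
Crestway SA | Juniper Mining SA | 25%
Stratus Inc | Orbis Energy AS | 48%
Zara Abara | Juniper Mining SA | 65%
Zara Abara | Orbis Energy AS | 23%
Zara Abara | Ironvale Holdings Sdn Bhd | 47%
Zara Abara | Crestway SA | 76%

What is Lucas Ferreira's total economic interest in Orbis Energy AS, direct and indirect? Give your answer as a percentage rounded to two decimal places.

24.93%

Lucas reaches Orbis along 4 paths.
Via Juniper → Stratus: 9% × 80% × 48% = 3.456%.
Via Crestway → Juniper → Stratus: 24% × 25% × 80% × 48% = 2.304%.
Via Stratus: 20% × 48% = 9.6%.
Via Ironvale: 33% × 29% = 9.57%.
Total: 3.456% + 2.304% + 9.6% + 9.57% = 24.93%.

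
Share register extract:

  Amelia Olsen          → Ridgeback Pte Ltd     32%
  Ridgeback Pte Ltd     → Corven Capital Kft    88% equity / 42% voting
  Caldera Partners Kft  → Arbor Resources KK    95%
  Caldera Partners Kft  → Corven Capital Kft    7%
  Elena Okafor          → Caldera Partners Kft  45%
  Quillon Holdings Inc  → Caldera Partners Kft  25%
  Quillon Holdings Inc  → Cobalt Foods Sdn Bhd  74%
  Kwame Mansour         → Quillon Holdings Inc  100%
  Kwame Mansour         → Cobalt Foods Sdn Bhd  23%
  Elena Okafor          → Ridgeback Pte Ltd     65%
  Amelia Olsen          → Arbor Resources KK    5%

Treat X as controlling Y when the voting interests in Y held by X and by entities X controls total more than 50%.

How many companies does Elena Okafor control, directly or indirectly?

Elena holds 65% of Ridgeback, so Elena controls Ridgeback.
No other company's threshold is met.
Elena controls 1 company.

1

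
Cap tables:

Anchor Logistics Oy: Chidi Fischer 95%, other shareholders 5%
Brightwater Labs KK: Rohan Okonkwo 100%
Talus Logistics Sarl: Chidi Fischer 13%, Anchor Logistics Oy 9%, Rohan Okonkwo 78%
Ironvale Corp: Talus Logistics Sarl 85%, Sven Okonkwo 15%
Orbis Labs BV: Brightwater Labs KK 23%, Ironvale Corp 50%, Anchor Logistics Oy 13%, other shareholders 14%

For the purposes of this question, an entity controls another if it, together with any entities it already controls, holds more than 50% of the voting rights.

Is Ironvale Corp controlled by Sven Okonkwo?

Sven's largest direct stake is 15% in Ironvale, which does not meet the threshold, so Sven controls no company.
In Ironvale, Sven's side holds only 15%, not > 50%.
So Sven does not control Ironvale.

No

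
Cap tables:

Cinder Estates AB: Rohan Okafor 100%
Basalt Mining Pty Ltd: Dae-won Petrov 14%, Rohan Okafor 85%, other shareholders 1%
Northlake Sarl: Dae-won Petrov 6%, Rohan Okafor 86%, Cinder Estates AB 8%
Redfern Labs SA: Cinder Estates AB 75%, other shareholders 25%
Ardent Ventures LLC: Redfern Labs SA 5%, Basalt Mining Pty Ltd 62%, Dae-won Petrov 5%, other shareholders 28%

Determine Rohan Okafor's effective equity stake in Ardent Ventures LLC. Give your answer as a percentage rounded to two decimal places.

56.45%

Rohan reaches Ardent along 2 paths.
Via Cinder → Redfern: 100% × 75% × 5% = 3.75%.
Via Basalt: 85% × 62% = 52.7%.
Total: 3.75% + 52.7% = 56.45%.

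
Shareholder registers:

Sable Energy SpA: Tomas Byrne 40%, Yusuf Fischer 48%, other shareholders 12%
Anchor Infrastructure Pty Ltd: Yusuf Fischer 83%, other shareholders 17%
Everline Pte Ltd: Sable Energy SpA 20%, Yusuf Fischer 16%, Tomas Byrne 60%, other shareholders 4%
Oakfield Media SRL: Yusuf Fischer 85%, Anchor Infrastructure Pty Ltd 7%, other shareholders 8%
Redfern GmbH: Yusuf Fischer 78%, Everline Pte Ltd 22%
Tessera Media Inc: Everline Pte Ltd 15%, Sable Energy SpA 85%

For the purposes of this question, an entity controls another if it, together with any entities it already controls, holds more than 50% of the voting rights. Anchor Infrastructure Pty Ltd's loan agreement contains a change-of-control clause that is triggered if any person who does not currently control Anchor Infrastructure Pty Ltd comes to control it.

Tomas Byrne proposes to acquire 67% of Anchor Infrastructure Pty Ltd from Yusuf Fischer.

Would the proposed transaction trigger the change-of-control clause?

Yes

The purchase adds only to Tomas's holdings (Yusuf's stake shrinks), so Tomas is the only person who could newly come to control Anchor.
Tomas holds 60% of Everline, so Tomas controls Everline.
Neither Tomas nor any entity Tomas controls holds any voting interest in Anchor.
So before the transaction, Tomas does not control Anchor.
After the purchase, Tomas holds 67% of Anchor directly, and Yusuf's stake falls to 16%.
Tomas holds 67% of Anchor, so Tomas controls Anchor.
Tomas did not control Anchor before and does after, so the clause is triggered.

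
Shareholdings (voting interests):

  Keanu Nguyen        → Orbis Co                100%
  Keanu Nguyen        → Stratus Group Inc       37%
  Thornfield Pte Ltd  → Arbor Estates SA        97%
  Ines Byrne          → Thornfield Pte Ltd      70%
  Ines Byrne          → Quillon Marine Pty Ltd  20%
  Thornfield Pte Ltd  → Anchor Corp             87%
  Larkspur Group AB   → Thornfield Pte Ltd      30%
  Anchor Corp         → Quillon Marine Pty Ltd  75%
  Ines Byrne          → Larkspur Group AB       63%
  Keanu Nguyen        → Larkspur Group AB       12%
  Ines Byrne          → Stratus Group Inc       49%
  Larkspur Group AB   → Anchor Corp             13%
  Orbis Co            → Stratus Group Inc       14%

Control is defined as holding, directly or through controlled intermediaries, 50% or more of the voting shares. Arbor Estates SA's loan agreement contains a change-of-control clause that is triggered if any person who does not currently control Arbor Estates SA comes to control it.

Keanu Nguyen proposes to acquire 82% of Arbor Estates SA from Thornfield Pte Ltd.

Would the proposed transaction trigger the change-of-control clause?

Yes

The purchase adds only to Keanu's holdings (Thornfield's stake shrinks), so Keanu is the only person who could newly come to control Arbor.
Keanu holds 100% of Orbis, so Keanu controls Orbis.
Orbis and Keanu together hold 14% + 37% = 51% of Stratus, so Keanu controls Stratus.
Neither Keanu nor any entity Keanu controls holds any voting interest in Arbor.
So before the transaction, Keanu does not control Arbor.
After the purchase, Keanu holds 82% of Arbor directly, and Thornfield's stake falls to 15%.
Keanu holds 82% of Arbor, so Keanu controls Arbor.
Keanu did not control Arbor before and does after, so the clause is triggered.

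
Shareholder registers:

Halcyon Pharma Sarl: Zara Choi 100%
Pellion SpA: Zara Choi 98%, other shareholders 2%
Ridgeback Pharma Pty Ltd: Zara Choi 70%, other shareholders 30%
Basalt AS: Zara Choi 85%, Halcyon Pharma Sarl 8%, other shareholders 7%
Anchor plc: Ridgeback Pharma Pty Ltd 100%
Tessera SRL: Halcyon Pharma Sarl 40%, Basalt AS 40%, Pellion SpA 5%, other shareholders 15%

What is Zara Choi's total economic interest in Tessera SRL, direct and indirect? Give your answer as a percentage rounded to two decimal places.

Zara reaches Tessera along 4 paths.
Via Halcyon: 100% × 40% = 40%.
Via Basalt: 85% × 40% = 34%.
Via Halcyon → Basalt: 100% × 8% × 40% = 3.2%.
Via Pellion: 98% × 5% = 4.9%.
Total: 40% + 34% + 3.2% + 4.9% = 82.1%.
Rounded: 82.10%.

82.10%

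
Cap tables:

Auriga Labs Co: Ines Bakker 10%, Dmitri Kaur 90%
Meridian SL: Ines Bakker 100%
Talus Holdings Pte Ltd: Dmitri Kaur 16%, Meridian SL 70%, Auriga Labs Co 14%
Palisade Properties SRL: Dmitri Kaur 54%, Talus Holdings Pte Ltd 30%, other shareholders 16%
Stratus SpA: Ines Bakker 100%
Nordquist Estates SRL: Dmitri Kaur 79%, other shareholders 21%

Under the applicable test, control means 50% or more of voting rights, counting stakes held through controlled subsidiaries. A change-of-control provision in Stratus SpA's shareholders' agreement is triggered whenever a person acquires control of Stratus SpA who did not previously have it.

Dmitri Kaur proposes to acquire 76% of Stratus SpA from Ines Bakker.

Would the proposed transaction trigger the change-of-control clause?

The purchase adds only to Dmitri's holdings (Ines's stake shrinks), so Dmitri is the only person who could newly come to control Stratus.
Dmitri holds 90% of Auriga, so Dmitri controls Auriga.
Dmitri holds 54% of Palisade, so Dmitri controls Palisade.
Dmitri holds 79% of Nordquist, so Dmitri controls Nordquist.
Neither Dmitri nor any entity Dmitri controls holds any voting interest in Stratus.
So before the transaction, Dmitri does not control Stratus.
After the purchase, Dmitri holds 76% of Stratus directly, and Ines's stake falls to 24%.
Dmitri holds 76% of Stratus, so Dmitri controls Stratus.
Dmitri did not control Stratus before and does after, so the clause is triggered.

Yes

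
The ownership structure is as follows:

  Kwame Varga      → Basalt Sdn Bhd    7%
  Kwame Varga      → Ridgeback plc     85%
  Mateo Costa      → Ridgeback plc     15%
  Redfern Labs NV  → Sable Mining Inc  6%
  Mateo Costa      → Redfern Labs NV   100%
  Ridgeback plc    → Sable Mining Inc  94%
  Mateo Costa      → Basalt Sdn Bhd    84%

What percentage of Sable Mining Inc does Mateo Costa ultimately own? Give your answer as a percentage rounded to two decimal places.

20.10%

Mateo reaches Sable along 2 paths.
Via Redfern: 100% × 6% = 6%.
Via Ridgeback: 15% × 94% = 14.1%.
Total: 6% + 14.1% = 20.1%.
Rounded: 20.10%.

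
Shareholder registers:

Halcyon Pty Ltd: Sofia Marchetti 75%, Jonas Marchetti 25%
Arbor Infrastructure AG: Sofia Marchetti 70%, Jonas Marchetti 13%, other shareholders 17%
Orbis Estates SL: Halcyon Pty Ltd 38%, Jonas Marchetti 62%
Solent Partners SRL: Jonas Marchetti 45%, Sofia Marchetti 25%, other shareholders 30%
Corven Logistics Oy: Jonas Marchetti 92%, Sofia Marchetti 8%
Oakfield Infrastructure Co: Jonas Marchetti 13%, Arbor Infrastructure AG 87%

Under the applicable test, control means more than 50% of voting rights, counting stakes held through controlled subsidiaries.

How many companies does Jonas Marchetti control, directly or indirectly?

2

Jonas holds 62% of Orbis, so Jonas controls Orbis.
Jonas holds 92% of Corven, so Jonas controls Corven.
No other company's threshold is met.
Jonas controls 2 companies.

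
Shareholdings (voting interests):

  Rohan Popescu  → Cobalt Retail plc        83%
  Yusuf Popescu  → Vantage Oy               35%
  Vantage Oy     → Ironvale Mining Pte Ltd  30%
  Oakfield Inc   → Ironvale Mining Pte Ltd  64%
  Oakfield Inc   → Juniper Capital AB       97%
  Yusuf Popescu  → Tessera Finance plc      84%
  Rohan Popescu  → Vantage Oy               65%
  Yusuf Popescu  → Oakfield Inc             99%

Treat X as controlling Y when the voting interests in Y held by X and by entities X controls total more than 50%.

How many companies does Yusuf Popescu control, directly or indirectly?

4

Yusuf holds 99% of Oakfield, so Yusuf controls Oakfield.
Oakfield holds 64% of Ironvale, so Yusuf controls Ironvale.
Oakfield holds 97% of Juniper, so Yusuf controls Juniper.
Yusuf holds 84% of Tessera, so Yusuf controls Tessera.
No other company's threshold is met.
Yusuf controls 4 companies.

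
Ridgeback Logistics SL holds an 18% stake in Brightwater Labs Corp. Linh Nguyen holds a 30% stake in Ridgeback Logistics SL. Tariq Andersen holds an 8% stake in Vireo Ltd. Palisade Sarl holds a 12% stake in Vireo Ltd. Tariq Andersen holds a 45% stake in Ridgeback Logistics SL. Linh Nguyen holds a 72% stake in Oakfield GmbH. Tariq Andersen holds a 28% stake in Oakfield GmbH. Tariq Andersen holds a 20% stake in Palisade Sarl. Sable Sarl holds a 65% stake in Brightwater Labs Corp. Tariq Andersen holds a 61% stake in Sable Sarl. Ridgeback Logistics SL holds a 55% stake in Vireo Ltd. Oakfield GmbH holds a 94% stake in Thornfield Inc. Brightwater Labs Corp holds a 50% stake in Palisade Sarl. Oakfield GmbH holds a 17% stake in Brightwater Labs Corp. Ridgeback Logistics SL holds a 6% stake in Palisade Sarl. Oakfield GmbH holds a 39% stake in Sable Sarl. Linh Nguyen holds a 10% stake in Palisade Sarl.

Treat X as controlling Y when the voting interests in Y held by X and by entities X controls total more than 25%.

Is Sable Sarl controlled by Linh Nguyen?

Yes

Linh holds 72% of Oakfield, so Linh controls Oakfield.
Oakfield holds 39% of Sable, so Linh controls Sable.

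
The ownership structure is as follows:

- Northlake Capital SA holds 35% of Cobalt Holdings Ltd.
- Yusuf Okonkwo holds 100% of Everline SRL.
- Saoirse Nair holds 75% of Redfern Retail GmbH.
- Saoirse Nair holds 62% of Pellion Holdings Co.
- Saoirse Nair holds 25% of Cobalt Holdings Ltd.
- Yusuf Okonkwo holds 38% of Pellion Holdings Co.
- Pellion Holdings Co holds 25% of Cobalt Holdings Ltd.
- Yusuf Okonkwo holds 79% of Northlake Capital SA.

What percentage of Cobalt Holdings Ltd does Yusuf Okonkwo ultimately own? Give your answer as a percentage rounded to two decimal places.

Yusuf reaches Cobalt along 2 paths.
Via Northlake: 79% × 35% = 27.65%.
Via Pellion: 38% × 25% = 9.5%.
Total: 27.65% + 9.5% = 37.15%.

37.15%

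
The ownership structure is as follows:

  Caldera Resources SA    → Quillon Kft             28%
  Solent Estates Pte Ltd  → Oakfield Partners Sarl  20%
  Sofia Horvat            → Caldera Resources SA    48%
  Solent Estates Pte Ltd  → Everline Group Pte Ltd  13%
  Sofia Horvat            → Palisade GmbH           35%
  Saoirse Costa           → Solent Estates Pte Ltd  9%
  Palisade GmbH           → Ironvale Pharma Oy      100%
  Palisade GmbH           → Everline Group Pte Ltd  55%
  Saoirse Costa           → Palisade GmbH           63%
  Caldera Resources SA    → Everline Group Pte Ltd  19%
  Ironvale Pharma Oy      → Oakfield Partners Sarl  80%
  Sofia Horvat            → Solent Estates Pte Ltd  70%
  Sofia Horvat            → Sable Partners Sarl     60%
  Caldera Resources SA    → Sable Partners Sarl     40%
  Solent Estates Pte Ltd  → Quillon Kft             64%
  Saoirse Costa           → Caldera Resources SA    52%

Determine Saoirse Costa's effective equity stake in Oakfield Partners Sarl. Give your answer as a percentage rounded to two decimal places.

52.20%

Saoirse reaches Oakfield along 2 paths.
Via Palisade → Ironvale: 63% × 100% × 80% = 50.4%.
Via Solent: 9% × 20% = 1.8%.
Total: 50.4% + 1.8% = 52.2%.
Rounded: 52.20%.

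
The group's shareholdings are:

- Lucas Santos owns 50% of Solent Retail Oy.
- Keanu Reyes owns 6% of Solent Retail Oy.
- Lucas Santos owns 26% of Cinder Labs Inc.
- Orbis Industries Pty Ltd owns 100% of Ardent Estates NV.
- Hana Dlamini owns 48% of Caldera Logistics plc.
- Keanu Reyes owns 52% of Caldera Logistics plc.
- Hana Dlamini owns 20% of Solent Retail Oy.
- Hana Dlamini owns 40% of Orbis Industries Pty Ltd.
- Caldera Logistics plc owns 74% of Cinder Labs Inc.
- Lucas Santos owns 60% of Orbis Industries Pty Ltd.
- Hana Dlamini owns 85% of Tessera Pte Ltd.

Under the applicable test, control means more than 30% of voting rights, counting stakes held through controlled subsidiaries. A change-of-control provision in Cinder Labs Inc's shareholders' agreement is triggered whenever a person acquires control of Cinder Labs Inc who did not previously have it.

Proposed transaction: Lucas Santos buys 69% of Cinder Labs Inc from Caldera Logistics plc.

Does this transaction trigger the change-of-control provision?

Yes

The purchase adds only to Lucas's holdings (Caldera's stake shrinks), so Lucas is the only person who could newly come to control Cinder.
Lucas holds 50% of Solent, so Lucas controls Solent.
Lucas holds 60% of Orbis, so Lucas controls Orbis.
Orbis holds 100% of Ardent, so Lucas controls Ardent.
In Cinder, Lucas's side holds only 26%, not > 30%.
So before the transaction, Lucas does not control Cinder.
After the purchase, Lucas's direct stake in Cinder rises to 26% + 69% = 95%, and Caldera's stake falls to 5%.
Lucas holds 95% of Cinder, so Lucas controls Cinder.
Lucas did not control Cinder before and does after, so the clause is triggered.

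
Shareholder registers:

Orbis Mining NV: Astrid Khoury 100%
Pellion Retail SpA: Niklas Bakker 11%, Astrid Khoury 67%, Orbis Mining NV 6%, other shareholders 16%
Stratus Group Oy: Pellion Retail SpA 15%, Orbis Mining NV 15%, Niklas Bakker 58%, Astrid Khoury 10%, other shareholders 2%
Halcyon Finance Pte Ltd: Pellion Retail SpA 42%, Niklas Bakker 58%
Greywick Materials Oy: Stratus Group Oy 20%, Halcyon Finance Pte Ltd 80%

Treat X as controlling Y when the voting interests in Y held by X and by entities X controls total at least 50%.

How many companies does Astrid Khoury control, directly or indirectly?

2

Astrid holds 100% of Orbis, so Astrid controls Orbis.
Astrid and Orbis together hold 67% + 6% = 73% of Pellion, so Astrid controls Pellion.
No other company's threshold is met.
Astrid controls 2 companies.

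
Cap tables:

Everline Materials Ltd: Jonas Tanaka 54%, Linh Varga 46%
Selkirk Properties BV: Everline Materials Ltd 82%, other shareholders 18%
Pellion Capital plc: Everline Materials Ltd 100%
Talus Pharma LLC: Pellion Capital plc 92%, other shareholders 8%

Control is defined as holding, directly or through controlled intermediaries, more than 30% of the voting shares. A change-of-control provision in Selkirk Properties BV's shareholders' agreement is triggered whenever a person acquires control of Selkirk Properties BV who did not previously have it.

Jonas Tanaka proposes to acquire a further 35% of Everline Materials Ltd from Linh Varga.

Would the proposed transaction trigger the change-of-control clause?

The purchase adds only to Jonas's holdings (Linh's stake shrinks), so Jonas is the only person who could newly come to control Selkirk.
Jonas holds 54% of Everline, so Jonas controls Everline.
Everline holds 82% of Selkirk, so Jonas controls Selkirk.
So Jonas already controls Selkirk before the transaction.
After the purchase, Jonas's direct stake in Everline rises to 54% + 35% = 89%, and Linh's stake falls to 11%.
Jonas controlled Selkirk already, so this is not a new person acquiring control; every other person's position is unchanged or reduced.
No new person acquires control, so the clause is not triggered.

No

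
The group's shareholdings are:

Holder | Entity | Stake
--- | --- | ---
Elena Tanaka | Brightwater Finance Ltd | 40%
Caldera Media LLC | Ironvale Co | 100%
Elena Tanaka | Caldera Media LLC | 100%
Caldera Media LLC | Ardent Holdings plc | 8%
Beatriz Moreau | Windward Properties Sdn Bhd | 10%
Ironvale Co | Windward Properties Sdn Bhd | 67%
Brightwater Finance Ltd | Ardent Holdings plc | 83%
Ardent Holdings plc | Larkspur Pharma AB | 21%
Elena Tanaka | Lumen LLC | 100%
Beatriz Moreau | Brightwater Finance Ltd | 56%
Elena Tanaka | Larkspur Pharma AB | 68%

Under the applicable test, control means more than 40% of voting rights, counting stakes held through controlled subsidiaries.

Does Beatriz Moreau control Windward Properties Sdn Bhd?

No

Beatriz holds 56% of Brightwater, so Beatriz controls Brightwater.
Brightwater holds 83% of Ardent, so Beatriz controls Ardent.
In Windward, Beatriz's side holds only 10%, not > 40%.
So Beatriz does not control Windward.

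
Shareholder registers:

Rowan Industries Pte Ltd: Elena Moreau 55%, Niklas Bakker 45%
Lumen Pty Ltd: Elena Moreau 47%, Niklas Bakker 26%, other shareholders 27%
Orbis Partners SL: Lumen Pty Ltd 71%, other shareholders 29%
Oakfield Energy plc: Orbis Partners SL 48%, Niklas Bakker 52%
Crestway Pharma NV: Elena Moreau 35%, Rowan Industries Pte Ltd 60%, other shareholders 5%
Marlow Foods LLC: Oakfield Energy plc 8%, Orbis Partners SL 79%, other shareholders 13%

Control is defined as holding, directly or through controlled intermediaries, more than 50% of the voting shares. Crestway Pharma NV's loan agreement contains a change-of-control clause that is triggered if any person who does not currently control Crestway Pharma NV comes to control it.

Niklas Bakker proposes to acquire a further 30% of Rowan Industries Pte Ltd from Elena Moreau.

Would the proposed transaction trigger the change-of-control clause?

Yes

The purchase adds only to Niklas's holdings (Elena's stake shrinks), so Niklas is the only person who could newly come to control Crestway.
Niklas holds 52% of Oakfield, so Niklas controls Oakfield.
Neither Niklas nor any entity Niklas controls holds any voting interest in Crestway.
So before the transaction, Niklas does not control Crestway.
After the purchase, Niklas's direct stake in Rowan rises to 45% + 30% = 75%, and Elena's stake falls to 25%.
Niklas holds 75% of Rowan, so Niklas controls Rowan.
Rowan holds 60% of Crestway, so Niklas controls Crestway.
Niklas did not control Crestway before and does after, so the clause is triggered.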